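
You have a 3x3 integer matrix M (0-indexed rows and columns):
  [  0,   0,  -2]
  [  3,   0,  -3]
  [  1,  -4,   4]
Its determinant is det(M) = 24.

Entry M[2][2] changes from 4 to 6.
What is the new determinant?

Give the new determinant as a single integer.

det is linear in row 2: changing M[2][2] by delta changes det by delta * cofactor(2,2).
Cofactor C_22 = (-1)^(2+2) * minor(2,2) = 0
Entry delta = 6 - 4 = 2
Det delta = 2 * 0 = 0
New det = 24 + 0 = 24

Answer: 24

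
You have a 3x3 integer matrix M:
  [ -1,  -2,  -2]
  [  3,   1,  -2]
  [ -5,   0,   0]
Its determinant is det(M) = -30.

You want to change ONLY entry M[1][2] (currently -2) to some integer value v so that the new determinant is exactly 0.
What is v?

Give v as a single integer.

Answer: 1

Derivation:
det is linear in entry M[1][2]: det = old_det + (v - -2) * C_12
Cofactor C_12 = 10
Want det = 0: -30 + (v - -2) * 10 = 0
  (v - -2) = 30 / 10 = 3
  v = -2 + (3) = 1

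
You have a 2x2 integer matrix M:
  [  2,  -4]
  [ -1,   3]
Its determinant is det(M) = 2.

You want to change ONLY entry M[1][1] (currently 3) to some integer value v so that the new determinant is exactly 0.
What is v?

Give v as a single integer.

Answer: 2

Derivation:
det is linear in entry M[1][1]: det = old_det + (v - 3) * C_11
Cofactor C_11 = 2
Want det = 0: 2 + (v - 3) * 2 = 0
  (v - 3) = -2 / 2 = -1
  v = 3 + (-1) = 2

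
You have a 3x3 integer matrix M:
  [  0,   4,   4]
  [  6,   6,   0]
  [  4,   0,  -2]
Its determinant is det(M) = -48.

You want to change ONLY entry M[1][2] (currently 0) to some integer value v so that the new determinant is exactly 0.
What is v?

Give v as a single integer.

Answer: 3

Derivation:
det is linear in entry M[1][2]: det = old_det + (v - 0) * C_12
Cofactor C_12 = 16
Want det = 0: -48 + (v - 0) * 16 = 0
  (v - 0) = 48 / 16 = 3
  v = 0 + (3) = 3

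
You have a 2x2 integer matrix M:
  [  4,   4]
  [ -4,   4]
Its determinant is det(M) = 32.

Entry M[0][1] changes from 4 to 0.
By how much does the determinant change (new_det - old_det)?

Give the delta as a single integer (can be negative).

Cofactor C_01 = 4
Entry delta = 0 - 4 = -4
Det delta = entry_delta * cofactor = -4 * 4 = -16

Answer: -16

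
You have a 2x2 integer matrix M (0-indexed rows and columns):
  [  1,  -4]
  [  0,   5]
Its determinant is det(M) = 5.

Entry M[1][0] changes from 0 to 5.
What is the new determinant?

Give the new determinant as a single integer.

Answer: 25

Derivation:
det is linear in row 1: changing M[1][0] by delta changes det by delta * cofactor(1,0).
Cofactor C_10 = (-1)^(1+0) * minor(1,0) = 4
Entry delta = 5 - 0 = 5
Det delta = 5 * 4 = 20
New det = 5 + 20 = 25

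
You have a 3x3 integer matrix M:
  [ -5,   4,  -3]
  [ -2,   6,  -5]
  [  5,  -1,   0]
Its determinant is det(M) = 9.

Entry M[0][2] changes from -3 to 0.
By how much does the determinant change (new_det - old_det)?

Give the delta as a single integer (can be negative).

Answer: -84

Derivation:
Cofactor C_02 = -28
Entry delta = 0 - -3 = 3
Det delta = entry_delta * cofactor = 3 * -28 = -84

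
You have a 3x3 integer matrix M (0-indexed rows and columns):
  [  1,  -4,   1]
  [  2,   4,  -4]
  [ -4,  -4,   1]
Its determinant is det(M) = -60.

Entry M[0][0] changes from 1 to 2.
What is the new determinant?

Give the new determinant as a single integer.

Answer: -72

Derivation:
det is linear in row 0: changing M[0][0] by delta changes det by delta * cofactor(0,0).
Cofactor C_00 = (-1)^(0+0) * minor(0,0) = -12
Entry delta = 2 - 1 = 1
Det delta = 1 * -12 = -12
New det = -60 + -12 = -72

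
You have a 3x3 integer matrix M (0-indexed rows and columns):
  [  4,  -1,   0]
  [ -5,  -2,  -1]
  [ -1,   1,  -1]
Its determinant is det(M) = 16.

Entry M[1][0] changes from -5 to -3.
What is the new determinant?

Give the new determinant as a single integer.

det is linear in row 1: changing M[1][0] by delta changes det by delta * cofactor(1,0).
Cofactor C_10 = (-1)^(1+0) * minor(1,0) = -1
Entry delta = -3 - -5 = 2
Det delta = 2 * -1 = -2
New det = 16 + -2 = 14

Answer: 14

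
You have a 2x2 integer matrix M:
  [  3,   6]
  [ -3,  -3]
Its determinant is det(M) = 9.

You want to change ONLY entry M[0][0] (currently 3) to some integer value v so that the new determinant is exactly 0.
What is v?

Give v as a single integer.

Answer: 6

Derivation:
det is linear in entry M[0][0]: det = old_det + (v - 3) * C_00
Cofactor C_00 = -3
Want det = 0: 9 + (v - 3) * -3 = 0
  (v - 3) = -9 / -3 = 3
  v = 3 + (3) = 6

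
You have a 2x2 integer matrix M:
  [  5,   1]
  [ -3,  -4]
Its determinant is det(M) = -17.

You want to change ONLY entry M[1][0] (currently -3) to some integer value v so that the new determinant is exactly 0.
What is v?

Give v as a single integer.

Answer: -20

Derivation:
det is linear in entry M[1][0]: det = old_det + (v - -3) * C_10
Cofactor C_10 = -1
Want det = 0: -17 + (v - -3) * -1 = 0
  (v - -3) = 17 / -1 = -17
  v = -3 + (-17) = -20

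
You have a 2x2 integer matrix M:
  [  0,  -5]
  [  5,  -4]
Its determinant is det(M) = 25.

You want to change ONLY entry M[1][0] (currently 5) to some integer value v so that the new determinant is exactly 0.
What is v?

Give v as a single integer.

det is linear in entry M[1][0]: det = old_det + (v - 5) * C_10
Cofactor C_10 = 5
Want det = 0: 25 + (v - 5) * 5 = 0
  (v - 5) = -25 / 5 = -5
  v = 5 + (-5) = 0

Answer: 0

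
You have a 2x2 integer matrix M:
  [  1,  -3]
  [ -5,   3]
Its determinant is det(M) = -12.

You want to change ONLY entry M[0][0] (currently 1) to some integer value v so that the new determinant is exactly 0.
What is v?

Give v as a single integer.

Answer: 5

Derivation:
det is linear in entry M[0][0]: det = old_det + (v - 1) * C_00
Cofactor C_00 = 3
Want det = 0: -12 + (v - 1) * 3 = 0
  (v - 1) = 12 / 3 = 4
  v = 1 + (4) = 5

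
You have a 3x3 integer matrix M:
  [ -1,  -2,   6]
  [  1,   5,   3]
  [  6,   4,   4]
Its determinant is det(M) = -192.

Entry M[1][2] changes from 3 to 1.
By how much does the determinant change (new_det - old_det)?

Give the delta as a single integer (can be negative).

Answer: 16

Derivation:
Cofactor C_12 = -8
Entry delta = 1 - 3 = -2
Det delta = entry_delta * cofactor = -2 * -8 = 16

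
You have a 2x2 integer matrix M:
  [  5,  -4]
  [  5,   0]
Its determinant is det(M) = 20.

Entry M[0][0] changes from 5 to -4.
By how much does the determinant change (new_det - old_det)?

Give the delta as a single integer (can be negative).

Answer: 0

Derivation:
Cofactor C_00 = 0
Entry delta = -4 - 5 = -9
Det delta = entry_delta * cofactor = -9 * 0 = 0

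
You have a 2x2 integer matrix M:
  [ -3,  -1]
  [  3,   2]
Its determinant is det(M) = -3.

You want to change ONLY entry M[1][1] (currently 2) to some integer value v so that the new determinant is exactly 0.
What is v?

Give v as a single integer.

det is linear in entry M[1][1]: det = old_det + (v - 2) * C_11
Cofactor C_11 = -3
Want det = 0: -3 + (v - 2) * -3 = 0
  (v - 2) = 3 / -3 = -1
  v = 2 + (-1) = 1

Answer: 1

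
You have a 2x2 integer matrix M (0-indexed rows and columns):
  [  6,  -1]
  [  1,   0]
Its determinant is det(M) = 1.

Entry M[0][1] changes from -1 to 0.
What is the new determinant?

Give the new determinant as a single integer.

Answer: 0

Derivation:
det is linear in row 0: changing M[0][1] by delta changes det by delta * cofactor(0,1).
Cofactor C_01 = (-1)^(0+1) * minor(0,1) = -1
Entry delta = 0 - -1 = 1
Det delta = 1 * -1 = -1
New det = 1 + -1 = 0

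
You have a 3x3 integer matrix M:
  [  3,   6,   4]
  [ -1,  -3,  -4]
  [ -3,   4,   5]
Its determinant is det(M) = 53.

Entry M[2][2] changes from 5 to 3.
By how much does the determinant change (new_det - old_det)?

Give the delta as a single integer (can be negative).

Answer: 6

Derivation:
Cofactor C_22 = -3
Entry delta = 3 - 5 = -2
Det delta = entry_delta * cofactor = -2 * -3 = 6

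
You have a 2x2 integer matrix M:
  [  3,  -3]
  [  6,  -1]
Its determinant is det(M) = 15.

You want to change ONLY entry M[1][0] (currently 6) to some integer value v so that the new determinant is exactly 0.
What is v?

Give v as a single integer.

det is linear in entry M[1][0]: det = old_det + (v - 6) * C_10
Cofactor C_10 = 3
Want det = 0: 15 + (v - 6) * 3 = 0
  (v - 6) = -15 / 3 = -5
  v = 6 + (-5) = 1

Answer: 1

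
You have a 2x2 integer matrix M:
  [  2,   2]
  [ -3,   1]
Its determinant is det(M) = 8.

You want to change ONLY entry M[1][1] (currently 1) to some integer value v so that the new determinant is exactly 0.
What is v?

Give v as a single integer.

det is linear in entry M[1][1]: det = old_det + (v - 1) * C_11
Cofactor C_11 = 2
Want det = 0: 8 + (v - 1) * 2 = 0
  (v - 1) = -8 / 2 = -4
  v = 1 + (-4) = -3

Answer: -3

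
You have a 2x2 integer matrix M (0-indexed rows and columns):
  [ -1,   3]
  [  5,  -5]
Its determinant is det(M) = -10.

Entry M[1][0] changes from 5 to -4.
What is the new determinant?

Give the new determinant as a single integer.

det is linear in row 1: changing M[1][0] by delta changes det by delta * cofactor(1,0).
Cofactor C_10 = (-1)^(1+0) * minor(1,0) = -3
Entry delta = -4 - 5 = -9
Det delta = -9 * -3 = 27
New det = -10 + 27 = 17

Answer: 17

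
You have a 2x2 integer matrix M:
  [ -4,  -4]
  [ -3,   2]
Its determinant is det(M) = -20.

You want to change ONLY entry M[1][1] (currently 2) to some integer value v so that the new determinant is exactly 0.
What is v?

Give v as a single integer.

Answer: -3

Derivation:
det is linear in entry M[1][1]: det = old_det + (v - 2) * C_11
Cofactor C_11 = -4
Want det = 0: -20 + (v - 2) * -4 = 0
  (v - 2) = 20 / -4 = -5
  v = 2 + (-5) = -3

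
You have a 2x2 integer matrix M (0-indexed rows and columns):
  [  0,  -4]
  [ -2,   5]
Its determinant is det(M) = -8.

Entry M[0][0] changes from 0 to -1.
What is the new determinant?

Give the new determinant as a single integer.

Answer: -13

Derivation:
det is linear in row 0: changing M[0][0] by delta changes det by delta * cofactor(0,0).
Cofactor C_00 = (-1)^(0+0) * minor(0,0) = 5
Entry delta = -1 - 0 = -1
Det delta = -1 * 5 = -5
New det = -8 + -5 = -13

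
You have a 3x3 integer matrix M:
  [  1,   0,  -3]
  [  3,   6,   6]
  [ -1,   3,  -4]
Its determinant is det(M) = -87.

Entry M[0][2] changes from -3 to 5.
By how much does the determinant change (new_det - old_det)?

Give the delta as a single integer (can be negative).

Cofactor C_02 = 15
Entry delta = 5 - -3 = 8
Det delta = entry_delta * cofactor = 8 * 15 = 120

Answer: 120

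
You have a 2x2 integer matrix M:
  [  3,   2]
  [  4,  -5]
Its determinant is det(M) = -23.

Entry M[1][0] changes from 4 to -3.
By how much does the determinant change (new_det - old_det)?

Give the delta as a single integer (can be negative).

Answer: 14

Derivation:
Cofactor C_10 = -2
Entry delta = -3 - 4 = -7
Det delta = entry_delta * cofactor = -7 * -2 = 14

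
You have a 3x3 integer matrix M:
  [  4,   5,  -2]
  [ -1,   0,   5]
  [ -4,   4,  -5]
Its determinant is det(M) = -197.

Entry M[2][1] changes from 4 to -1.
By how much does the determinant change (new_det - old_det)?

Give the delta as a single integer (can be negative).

Cofactor C_21 = -18
Entry delta = -1 - 4 = -5
Det delta = entry_delta * cofactor = -5 * -18 = 90

Answer: 90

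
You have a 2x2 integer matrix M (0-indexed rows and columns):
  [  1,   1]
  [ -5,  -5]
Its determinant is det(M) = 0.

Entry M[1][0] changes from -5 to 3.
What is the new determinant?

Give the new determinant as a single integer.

det is linear in row 1: changing M[1][0] by delta changes det by delta * cofactor(1,0).
Cofactor C_10 = (-1)^(1+0) * minor(1,0) = -1
Entry delta = 3 - -5 = 8
Det delta = 8 * -1 = -8
New det = 0 + -8 = -8

Answer: -8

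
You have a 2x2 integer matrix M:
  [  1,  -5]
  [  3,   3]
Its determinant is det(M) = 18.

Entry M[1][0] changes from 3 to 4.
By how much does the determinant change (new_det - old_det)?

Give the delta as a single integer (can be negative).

Cofactor C_10 = 5
Entry delta = 4 - 3 = 1
Det delta = entry_delta * cofactor = 1 * 5 = 5

Answer: 5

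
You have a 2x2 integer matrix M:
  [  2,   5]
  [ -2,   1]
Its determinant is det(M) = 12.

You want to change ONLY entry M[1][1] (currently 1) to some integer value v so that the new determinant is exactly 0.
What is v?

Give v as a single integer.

Answer: -5

Derivation:
det is linear in entry M[1][1]: det = old_det + (v - 1) * C_11
Cofactor C_11 = 2
Want det = 0: 12 + (v - 1) * 2 = 0
  (v - 1) = -12 / 2 = -6
  v = 1 + (-6) = -5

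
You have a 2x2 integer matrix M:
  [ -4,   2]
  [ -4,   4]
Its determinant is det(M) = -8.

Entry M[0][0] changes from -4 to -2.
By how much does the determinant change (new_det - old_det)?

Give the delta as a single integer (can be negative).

Answer: 8

Derivation:
Cofactor C_00 = 4
Entry delta = -2 - -4 = 2
Det delta = entry_delta * cofactor = 2 * 4 = 8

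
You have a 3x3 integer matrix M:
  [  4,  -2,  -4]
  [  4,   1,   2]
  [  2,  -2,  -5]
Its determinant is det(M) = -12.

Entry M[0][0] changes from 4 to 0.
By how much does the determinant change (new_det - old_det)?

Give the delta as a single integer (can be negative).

Answer: 4

Derivation:
Cofactor C_00 = -1
Entry delta = 0 - 4 = -4
Det delta = entry_delta * cofactor = -4 * -1 = 4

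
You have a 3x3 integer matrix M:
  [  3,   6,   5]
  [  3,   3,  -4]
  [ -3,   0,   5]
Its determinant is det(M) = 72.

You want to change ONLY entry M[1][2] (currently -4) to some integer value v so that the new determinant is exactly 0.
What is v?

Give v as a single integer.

Answer: 0

Derivation:
det is linear in entry M[1][2]: det = old_det + (v - -4) * C_12
Cofactor C_12 = -18
Want det = 0: 72 + (v - -4) * -18 = 0
  (v - -4) = -72 / -18 = 4
  v = -4 + (4) = 0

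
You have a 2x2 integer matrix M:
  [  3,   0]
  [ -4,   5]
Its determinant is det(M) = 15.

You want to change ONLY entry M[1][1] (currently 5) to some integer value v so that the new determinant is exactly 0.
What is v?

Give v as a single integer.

Answer: 0

Derivation:
det is linear in entry M[1][1]: det = old_det + (v - 5) * C_11
Cofactor C_11 = 3
Want det = 0: 15 + (v - 5) * 3 = 0
  (v - 5) = -15 / 3 = -5
  v = 5 + (-5) = 0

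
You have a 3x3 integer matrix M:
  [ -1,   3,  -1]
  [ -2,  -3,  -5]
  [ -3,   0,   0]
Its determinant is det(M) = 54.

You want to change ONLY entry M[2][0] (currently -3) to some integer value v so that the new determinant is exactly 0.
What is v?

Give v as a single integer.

Answer: 0

Derivation:
det is linear in entry M[2][0]: det = old_det + (v - -3) * C_20
Cofactor C_20 = -18
Want det = 0: 54 + (v - -3) * -18 = 0
  (v - -3) = -54 / -18 = 3
  v = -3 + (3) = 0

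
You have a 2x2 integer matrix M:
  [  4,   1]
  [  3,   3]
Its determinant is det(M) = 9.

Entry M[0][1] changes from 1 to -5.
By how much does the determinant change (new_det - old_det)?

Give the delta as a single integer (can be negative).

Cofactor C_01 = -3
Entry delta = -5 - 1 = -6
Det delta = entry_delta * cofactor = -6 * -3 = 18

Answer: 18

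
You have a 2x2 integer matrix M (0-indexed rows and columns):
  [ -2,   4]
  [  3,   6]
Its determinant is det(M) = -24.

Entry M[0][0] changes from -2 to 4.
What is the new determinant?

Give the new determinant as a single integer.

Answer: 12

Derivation:
det is linear in row 0: changing M[0][0] by delta changes det by delta * cofactor(0,0).
Cofactor C_00 = (-1)^(0+0) * minor(0,0) = 6
Entry delta = 4 - -2 = 6
Det delta = 6 * 6 = 36
New det = -24 + 36 = 12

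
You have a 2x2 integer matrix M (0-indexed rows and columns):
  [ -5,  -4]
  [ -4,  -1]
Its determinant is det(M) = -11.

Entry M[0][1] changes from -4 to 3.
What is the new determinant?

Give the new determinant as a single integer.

Answer: 17

Derivation:
det is linear in row 0: changing M[0][1] by delta changes det by delta * cofactor(0,1).
Cofactor C_01 = (-1)^(0+1) * minor(0,1) = 4
Entry delta = 3 - -4 = 7
Det delta = 7 * 4 = 28
New det = -11 + 28 = 17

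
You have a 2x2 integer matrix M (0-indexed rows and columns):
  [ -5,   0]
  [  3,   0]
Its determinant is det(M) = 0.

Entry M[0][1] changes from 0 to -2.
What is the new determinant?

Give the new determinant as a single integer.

Answer: 6

Derivation:
det is linear in row 0: changing M[0][1] by delta changes det by delta * cofactor(0,1).
Cofactor C_01 = (-1)^(0+1) * minor(0,1) = -3
Entry delta = -2 - 0 = -2
Det delta = -2 * -3 = 6
New det = 0 + 6 = 6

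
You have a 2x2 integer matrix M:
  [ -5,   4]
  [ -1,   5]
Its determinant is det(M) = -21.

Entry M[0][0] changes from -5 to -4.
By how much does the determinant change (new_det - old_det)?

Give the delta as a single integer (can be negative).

Answer: 5

Derivation:
Cofactor C_00 = 5
Entry delta = -4 - -5 = 1
Det delta = entry_delta * cofactor = 1 * 5 = 5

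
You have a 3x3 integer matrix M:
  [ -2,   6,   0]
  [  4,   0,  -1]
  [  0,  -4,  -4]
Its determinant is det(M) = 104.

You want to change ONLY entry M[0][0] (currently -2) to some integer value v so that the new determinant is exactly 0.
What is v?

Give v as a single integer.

det is linear in entry M[0][0]: det = old_det + (v - -2) * C_00
Cofactor C_00 = -4
Want det = 0: 104 + (v - -2) * -4 = 0
  (v - -2) = -104 / -4 = 26
  v = -2 + (26) = 24

Answer: 24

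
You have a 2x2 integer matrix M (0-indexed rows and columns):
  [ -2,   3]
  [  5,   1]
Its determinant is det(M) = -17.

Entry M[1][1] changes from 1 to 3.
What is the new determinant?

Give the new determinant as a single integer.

Answer: -21

Derivation:
det is linear in row 1: changing M[1][1] by delta changes det by delta * cofactor(1,1).
Cofactor C_11 = (-1)^(1+1) * minor(1,1) = -2
Entry delta = 3 - 1 = 2
Det delta = 2 * -2 = -4
New det = -17 + -4 = -21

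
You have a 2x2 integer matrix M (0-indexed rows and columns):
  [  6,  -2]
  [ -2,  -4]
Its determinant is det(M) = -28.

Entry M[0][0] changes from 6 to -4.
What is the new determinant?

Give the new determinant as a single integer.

det is linear in row 0: changing M[0][0] by delta changes det by delta * cofactor(0,0).
Cofactor C_00 = (-1)^(0+0) * minor(0,0) = -4
Entry delta = -4 - 6 = -10
Det delta = -10 * -4 = 40
New det = -28 + 40 = 12

Answer: 12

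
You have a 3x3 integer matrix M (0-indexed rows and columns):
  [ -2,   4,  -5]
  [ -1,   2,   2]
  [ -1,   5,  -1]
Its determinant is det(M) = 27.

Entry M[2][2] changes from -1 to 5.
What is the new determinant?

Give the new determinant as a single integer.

det is linear in row 2: changing M[2][2] by delta changes det by delta * cofactor(2,2).
Cofactor C_22 = (-1)^(2+2) * minor(2,2) = 0
Entry delta = 5 - -1 = 6
Det delta = 6 * 0 = 0
New det = 27 + 0 = 27

Answer: 27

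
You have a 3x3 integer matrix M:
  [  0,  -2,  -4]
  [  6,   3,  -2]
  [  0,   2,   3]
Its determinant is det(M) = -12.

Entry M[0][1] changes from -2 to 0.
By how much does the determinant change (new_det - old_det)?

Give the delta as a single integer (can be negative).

Cofactor C_01 = -18
Entry delta = 0 - -2 = 2
Det delta = entry_delta * cofactor = 2 * -18 = -36

Answer: -36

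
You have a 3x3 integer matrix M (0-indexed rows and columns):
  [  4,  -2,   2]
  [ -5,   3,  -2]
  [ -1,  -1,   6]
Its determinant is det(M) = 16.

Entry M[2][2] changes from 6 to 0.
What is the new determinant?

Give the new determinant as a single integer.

Answer: 4

Derivation:
det is linear in row 2: changing M[2][2] by delta changes det by delta * cofactor(2,2).
Cofactor C_22 = (-1)^(2+2) * minor(2,2) = 2
Entry delta = 0 - 6 = -6
Det delta = -6 * 2 = -12
New det = 16 + -12 = 4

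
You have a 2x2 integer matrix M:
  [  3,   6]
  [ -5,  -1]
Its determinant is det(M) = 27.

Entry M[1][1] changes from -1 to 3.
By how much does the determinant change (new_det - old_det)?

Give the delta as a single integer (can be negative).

Cofactor C_11 = 3
Entry delta = 3 - -1 = 4
Det delta = entry_delta * cofactor = 4 * 3 = 12

Answer: 12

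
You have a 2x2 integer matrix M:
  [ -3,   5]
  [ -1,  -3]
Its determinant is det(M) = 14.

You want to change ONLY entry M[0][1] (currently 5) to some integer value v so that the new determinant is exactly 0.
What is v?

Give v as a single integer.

Answer: -9

Derivation:
det is linear in entry M[0][1]: det = old_det + (v - 5) * C_01
Cofactor C_01 = 1
Want det = 0: 14 + (v - 5) * 1 = 0
  (v - 5) = -14 / 1 = -14
  v = 5 + (-14) = -9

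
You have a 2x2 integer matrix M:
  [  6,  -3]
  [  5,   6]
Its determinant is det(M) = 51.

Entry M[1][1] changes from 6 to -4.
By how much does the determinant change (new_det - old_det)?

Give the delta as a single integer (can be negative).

Cofactor C_11 = 6
Entry delta = -4 - 6 = -10
Det delta = entry_delta * cofactor = -10 * 6 = -60

Answer: -60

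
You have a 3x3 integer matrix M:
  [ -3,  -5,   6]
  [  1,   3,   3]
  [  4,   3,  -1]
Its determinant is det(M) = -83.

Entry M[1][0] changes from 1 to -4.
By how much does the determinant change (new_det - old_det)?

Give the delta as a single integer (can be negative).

Answer: -65

Derivation:
Cofactor C_10 = 13
Entry delta = -4 - 1 = -5
Det delta = entry_delta * cofactor = -5 * 13 = -65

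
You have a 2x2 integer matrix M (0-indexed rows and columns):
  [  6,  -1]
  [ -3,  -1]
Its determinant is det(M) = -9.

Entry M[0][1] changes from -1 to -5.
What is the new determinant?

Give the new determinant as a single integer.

det is linear in row 0: changing M[0][1] by delta changes det by delta * cofactor(0,1).
Cofactor C_01 = (-1)^(0+1) * minor(0,1) = 3
Entry delta = -5 - -1 = -4
Det delta = -4 * 3 = -12
New det = -9 + -12 = -21

Answer: -21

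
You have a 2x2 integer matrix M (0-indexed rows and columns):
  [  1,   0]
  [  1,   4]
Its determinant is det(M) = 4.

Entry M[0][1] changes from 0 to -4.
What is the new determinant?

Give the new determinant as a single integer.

Answer: 8

Derivation:
det is linear in row 0: changing M[0][1] by delta changes det by delta * cofactor(0,1).
Cofactor C_01 = (-1)^(0+1) * minor(0,1) = -1
Entry delta = -4 - 0 = -4
Det delta = -4 * -1 = 4
New det = 4 + 4 = 8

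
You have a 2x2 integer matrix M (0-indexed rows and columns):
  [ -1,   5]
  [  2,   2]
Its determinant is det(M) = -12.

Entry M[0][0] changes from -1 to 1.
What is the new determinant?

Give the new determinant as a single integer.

Answer: -8

Derivation:
det is linear in row 0: changing M[0][0] by delta changes det by delta * cofactor(0,0).
Cofactor C_00 = (-1)^(0+0) * minor(0,0) = 2
Entry delta = 1 - -1 = 2
Det delta = 2 * 2 = 4
New det = -12 + 4 = -8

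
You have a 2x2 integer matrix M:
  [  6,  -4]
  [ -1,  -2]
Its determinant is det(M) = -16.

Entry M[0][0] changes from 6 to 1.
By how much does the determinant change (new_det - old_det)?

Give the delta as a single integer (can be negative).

Answer: 10

Derivation:
Cofactor C_00 = -2
Entry delta = 1 - 6 = -5
Det delta = entry_delta * cofactor = -5 * -2 = 10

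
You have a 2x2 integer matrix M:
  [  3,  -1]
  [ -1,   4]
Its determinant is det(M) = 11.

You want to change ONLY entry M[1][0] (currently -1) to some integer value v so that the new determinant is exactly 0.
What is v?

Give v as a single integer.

Answer: -12

Derivation:
det is linear in entry M[1][0]: det = old_det + (v - -1) * C_10
Cofactor C_10 = 1
Want det = 0: 11 + (v - -1) * 1 = 0
  (v - -1) = -11 / 1 = -11
  v = -1 + (-11) = -12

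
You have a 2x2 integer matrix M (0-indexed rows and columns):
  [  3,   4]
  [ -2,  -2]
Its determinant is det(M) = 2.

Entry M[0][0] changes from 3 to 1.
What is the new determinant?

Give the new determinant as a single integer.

Answer: 6

Derivation:
det is linear in row 0: changing M[0][0] by delta changes det by delta * cofactor(0,0).
Cofactor C_00 = (-1)^(0+0) * minor(0,0) = -2
Entry delta = 1 - 3 = -2
Det delta = -2 * -2 = 4
New det = 2 + 4 = 6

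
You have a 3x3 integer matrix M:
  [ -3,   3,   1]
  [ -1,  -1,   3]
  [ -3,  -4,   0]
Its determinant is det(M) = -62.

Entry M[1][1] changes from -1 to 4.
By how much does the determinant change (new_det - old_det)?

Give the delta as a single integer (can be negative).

Cofactor C_11 = 3
Entry delta = 4 - -1 = 5
Det delta = entry_delta * cofactor = 5 * 3 = 15

Answer: 15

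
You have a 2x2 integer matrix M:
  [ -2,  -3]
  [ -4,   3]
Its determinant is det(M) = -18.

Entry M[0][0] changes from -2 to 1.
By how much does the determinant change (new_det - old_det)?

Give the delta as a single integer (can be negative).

Cofactor C_00 = 3
Entry delta = 1 - -2 = 3
Det delta = entry_delta * cofactor = 3 * 3 = 9

Answer: 9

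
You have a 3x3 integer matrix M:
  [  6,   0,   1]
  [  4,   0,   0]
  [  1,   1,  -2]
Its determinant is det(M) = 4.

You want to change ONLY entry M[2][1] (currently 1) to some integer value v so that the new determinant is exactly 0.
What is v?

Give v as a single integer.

det is linear in entry M[2][1]: det = old_det + (v - 1) * C_21
Cofactor C_21 = 4
Want det = 0: 4 + (v - 1) * 4 = 0
  (v - 1) = -4 / 4 = -1
  v = 1 + (-1) = 0

Answer: 0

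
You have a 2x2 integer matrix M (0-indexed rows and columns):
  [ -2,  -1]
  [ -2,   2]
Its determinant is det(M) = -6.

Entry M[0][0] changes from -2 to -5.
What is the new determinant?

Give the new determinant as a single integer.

Answer: -12

Derivation:
det is linear in row 0: changing M[0][0] by delta changes det by delta * cofactor(0,0).
Cofactor C_00 = (-1)^(0+0) * minor(0,0) = 2
Entry delta = -5 - -2 = -3
Det delta = -3 * 2 = -6
New det = -6 + -6 = -12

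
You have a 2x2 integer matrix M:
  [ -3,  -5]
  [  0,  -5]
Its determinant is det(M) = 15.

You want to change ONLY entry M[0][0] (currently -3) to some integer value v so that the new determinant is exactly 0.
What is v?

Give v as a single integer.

Answer: 0

Derivation:
det is linear in entry M[0][0]: det = old_det + (v - -3) * C_00
Cofactor C_00 = -5
Want det = 0: 15 + (v - -3) * -5 = 0
  (v - -3) = -15 / -5 = 3
  v = -3 + (3) = 0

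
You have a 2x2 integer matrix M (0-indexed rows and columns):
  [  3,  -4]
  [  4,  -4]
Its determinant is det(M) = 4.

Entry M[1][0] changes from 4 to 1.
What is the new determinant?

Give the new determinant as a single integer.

det is linear in row 1: changing M[1][0] by delta changes det by delta * cofactor(1,0).
Cofactor C_10 = (-1)^(1+0) * minor(1,0) = 4
Entry delta = 1 - 4 = -3
Det delta = -3 * 4 = -12
New det = 4 + -12 = -8

Answer: -8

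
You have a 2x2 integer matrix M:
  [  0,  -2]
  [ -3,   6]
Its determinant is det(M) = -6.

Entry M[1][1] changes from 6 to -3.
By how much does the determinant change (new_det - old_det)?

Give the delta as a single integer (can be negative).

Answer: 0

Derivation:
Cofactor C_11 = 0
Entry delta = -3 - 6 = -9
Det delta = entry_delta * cofactor = -9 * 0 = 0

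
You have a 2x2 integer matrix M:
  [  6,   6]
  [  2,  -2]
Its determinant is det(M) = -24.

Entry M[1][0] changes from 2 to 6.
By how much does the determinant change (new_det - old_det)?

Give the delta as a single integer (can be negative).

Cofactor C_10 = -6
Entry delta = 6 - 2 = 4
Det delta = entry_delta * cofactor = 4 * -6 = -24

Answer: -24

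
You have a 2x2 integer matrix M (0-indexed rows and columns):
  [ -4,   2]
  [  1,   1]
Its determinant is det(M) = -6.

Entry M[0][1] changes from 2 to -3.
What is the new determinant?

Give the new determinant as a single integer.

det is linear in row 0: changing M[0][1] by delta changes det by delta * cofactor(0,1).
Cofactor C_01 = (-1)^(0+1) * minor(0,1) = -1
Entry delta = -3 - 2 = -5
Det delta = -5 * -1 = 5
New det = -6 + 5 = -1

Answer: -1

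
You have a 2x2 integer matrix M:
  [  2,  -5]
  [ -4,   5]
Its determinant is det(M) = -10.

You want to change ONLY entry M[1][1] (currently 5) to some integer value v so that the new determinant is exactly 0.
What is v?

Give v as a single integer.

Answer: 10

Derivation:
det is linear in entry M[1][1]: det = old_det + (v - 5) * C_11
Cofactor C_11 = 2
Want det = 0: -10 + (v - 5) * 2 = 0
  (v - 5) = 10 / 2 = 5
  v = 5 + (5) = 10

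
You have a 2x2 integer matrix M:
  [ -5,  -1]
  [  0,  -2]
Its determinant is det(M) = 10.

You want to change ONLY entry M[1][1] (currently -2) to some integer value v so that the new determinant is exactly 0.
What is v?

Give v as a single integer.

det is linear in entry M[1][1]: det = old_det + (v - -2) * C_11
Cofactor C_11 = -5
Want det = 0: 10 + (v - -2) * -5 = 0
  (v - -2) = -10 / -5 = 2
  v = -2 + (2) = 0

Answer: 0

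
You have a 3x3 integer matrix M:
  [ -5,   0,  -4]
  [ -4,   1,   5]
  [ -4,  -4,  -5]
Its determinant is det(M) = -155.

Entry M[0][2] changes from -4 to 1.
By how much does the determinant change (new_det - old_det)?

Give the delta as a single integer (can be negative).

Answer: 100

Derivation:
Cofactor C_02 = 20
Entry delta = 1 - -4 = 5
Det delta = entry_delta * cofactor = 5 * 20 = 100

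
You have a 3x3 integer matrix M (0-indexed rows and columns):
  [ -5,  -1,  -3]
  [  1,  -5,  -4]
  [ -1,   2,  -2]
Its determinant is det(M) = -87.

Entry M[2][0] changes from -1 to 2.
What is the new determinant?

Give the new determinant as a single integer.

Answer: -120

Derivation:
det is linear in row 2: changing M[2][0] by delta changes det by delta * cofactor(2,0).
Cofactor C_20 = (-1)^(2+0) * minor(2,0) = -11
Entry delta = 2 - -1 = 3
Det delta = 3 * -11 = -33
New det = -87 + -33 = -120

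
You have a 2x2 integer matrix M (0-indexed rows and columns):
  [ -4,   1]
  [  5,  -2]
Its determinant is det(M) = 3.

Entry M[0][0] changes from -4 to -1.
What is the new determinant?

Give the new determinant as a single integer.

Answer: -3

Derivation:
det is linear in row 0: changing M[0][0] by delta changes det by delta * cofactor(0,0).
Cofactor C_00 = (-1)^(0+0) * minor(0,0) = -2
Entry delta = -1 - -4 = 3
Det delta = 3 * -2 = -6
New det = 3 + -6 = -3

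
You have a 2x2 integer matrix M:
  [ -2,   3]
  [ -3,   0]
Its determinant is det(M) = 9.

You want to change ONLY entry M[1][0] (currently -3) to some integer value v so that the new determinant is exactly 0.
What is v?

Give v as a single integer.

det is linear in entry M[1][0]: det = old_det + (v - -3) * C_10
Cofactor C_10 = -3
Want det = 0: 9 + (v - -3) * -3 = 0
  (v - -3) = -9 / -3 = 3
  v = -3 + (3) = 0

Answer: 0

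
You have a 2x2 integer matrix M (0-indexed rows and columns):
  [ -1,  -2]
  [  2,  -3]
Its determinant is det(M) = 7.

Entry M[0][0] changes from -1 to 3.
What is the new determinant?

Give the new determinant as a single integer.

det is linear in row 0: changing M[0][0] by delta changes det by delta * cofactor(0,0).
Cofactor C_00 = (-1)^(0+0) * minor(0,0) = -3
Entry delta = 3 - -1 = 4
Det delta = 4 * -3 = -12
New det = 7 + -12 = -5

Answer: -5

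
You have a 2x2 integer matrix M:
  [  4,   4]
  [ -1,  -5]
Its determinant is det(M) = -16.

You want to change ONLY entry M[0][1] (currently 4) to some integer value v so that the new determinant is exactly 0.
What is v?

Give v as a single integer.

det is linear in entry M[0][1]: det = old_det + (v - 4) * C_01
Cofactor C_01 = 1
Want det = 0: -16 + (v - 4) * 1 = 0
  (v - 4) = 16 / 1 = 16
  v = 4 + (16) = 20

Answer: 20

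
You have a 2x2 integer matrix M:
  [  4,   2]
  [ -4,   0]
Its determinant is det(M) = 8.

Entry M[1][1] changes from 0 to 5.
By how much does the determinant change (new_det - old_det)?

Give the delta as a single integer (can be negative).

Answer: 20

Derivation:
Cofactor C_11 = 4
Entry delta = 5 - 0 = 5
Det delta = entry_delta * cofactor = 5 * 4 = 20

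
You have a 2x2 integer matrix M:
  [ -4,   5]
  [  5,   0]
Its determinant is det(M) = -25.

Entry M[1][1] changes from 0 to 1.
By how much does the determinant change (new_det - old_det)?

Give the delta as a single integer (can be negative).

Answer: -4

Derivation:
Cofactor C_11 = -4
Entry delta = 1 - 0 = 1
Det delta = entry_delta * cofactor = 1 * -4 = -4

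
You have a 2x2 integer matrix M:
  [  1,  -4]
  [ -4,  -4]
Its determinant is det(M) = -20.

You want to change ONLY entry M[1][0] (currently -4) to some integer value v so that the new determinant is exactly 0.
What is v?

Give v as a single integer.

det is linear in entry M[1][0]: det = old_det + (v - -4) * C_10
Cofactor C_10 = 4
Want det = 0: -20 + (v - -4) * 4 = 0
  (v - -4) = 20 / 4 = 5
  v = -4 + (5) = 1

Answer: 1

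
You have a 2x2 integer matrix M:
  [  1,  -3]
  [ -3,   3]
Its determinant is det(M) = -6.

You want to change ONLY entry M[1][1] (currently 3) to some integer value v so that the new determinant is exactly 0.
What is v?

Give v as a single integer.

Answer: 9

Derivation:
det is linear in entry M[1][1]: det = old_det + (v - 3) * C_11
Cofactor C_11 = 1
Want det = 0: -6 + (v - 3) * 1 = 0
  (v - 3) = 6 / 1 = 6
  v = 3 + (6) = 9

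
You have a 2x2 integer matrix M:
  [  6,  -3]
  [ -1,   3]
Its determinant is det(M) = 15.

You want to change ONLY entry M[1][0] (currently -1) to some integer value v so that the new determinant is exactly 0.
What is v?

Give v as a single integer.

det is linear in entry M[1][0]: det = old_det + (v - -1) * C_10
Cofactor C_10 = 3
Want det = 0: 15 + (v - -1) * 3 = 0
  (v - -1) = -15 / 3 = -5
  v = -1 + (-5) = -6

Answer: -6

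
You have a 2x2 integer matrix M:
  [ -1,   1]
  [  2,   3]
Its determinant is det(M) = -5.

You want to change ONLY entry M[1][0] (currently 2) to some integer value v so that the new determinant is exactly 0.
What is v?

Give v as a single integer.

det is linear in entry M[1][0]: det = old_det + (v - 2) * C_10
Cofactor C_10 = -1
Want det = 0: -5 + (v - 2) * -1 = 0
  (v - 2) = 5 / -1 = -5
  v = 2 + (-5) = -3

Answer: -3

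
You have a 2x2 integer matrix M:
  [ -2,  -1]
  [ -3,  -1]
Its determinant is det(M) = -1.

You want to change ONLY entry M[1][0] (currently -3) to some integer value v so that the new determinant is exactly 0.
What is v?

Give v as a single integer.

det is linear in entry M[1][0]: det = old_det + (v - -3) * C_10
Cofactor C_10 = 1
Want det = 0: -1 + (v - -3) * 1 = 0
  (v - -3) = 1 / 1 = 1
  v = -3 + (1) = -2

Answer: -2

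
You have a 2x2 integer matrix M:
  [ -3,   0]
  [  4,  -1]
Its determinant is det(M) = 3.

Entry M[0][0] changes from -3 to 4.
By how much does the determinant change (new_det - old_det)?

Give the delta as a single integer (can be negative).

Cofactor C_00 = -1
Entry delta = 4 - -3 = 7
Det delta = entry_delta * cofactor = 7 * -1 = -7

Answer: -7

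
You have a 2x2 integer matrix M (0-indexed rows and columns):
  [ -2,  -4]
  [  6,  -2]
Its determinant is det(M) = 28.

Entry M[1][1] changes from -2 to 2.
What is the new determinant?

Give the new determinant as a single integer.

Answer: 20

Derivation:
det is linear in row 1: changing M[1][1] by delta changes det by delta * cofactor(1,1).
Cofactor C_11 = (-1)^(1+1) * minor(1,1) = -2
Entry delta = 2 - -2 = 4
Det delta = 4 * -2 = -8
New det = 28 + -8 = 20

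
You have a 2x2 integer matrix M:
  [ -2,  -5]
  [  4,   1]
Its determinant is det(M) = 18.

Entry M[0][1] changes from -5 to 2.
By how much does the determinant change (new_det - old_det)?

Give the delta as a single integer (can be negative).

Answer: -28

Derivation:
Cofactor C_01 = -4
Entry delta = 2 - -5 = 7
Det delta = entry_delta * cofactor = 7 * -4 = -28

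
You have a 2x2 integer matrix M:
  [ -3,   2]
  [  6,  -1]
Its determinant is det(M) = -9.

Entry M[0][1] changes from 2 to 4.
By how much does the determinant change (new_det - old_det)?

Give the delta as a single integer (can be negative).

Cofactor C_01 = -6
Entry delta = 4 - 2 = 2
Det delta = entry_delta * cofactor = 2 * -6 = -12

Answer: -12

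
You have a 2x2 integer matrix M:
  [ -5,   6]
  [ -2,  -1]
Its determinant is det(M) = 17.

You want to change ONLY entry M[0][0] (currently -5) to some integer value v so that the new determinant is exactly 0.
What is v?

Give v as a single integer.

Answer: 12

Derivation:
det is linear in entry M[0][0]: det = old_det + (v - -5) * C_00
Cofactor C_00 = -1
Want det = 0: 17 + (v - -5) * -1 = 0
  (v - -5) = -17 / -1 = 17
  v = -5 + (17) = 12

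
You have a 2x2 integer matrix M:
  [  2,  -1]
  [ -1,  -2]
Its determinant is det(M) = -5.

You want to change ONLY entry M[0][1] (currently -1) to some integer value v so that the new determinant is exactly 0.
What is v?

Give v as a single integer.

Answer: 4

Derivation:
det is linear in entry M[0][1]: det = old_det + (v - -1) * C_01
Cofactor C_01 = 1
Want det = 0: -5 + (v - -1) * 1 = 0
  (v - -1) = 5 / 1 = 5
  v = -1 + (5) = 4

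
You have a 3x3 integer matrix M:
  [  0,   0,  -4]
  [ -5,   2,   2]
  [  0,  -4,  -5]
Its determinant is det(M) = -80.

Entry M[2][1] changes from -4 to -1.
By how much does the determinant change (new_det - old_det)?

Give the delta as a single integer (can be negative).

Answer: 60

Derivation:
Cofactor C_21 = 20
Entry delta = -1 - -4 = 3
Det delta = entry_delta * cofactor = 3 * 20 = 60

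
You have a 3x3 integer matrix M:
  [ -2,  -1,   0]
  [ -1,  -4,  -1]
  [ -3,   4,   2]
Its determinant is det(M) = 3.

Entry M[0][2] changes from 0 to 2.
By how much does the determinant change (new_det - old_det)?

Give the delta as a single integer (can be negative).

Cofactor C_02 = -16
Entry delta = 2 - 0 = 2
Det delta = entry_delta * cofactor = 2 * -16 = -32

Answer: -32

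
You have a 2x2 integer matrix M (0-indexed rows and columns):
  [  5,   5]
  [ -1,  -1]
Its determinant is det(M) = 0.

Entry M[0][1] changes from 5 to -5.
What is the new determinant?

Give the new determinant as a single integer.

Answer: -10

Derivation:
det is linear in row 0: changing M[0][1] by delta changes det by delta * cofactor(0,1).
Cofactor C_01 = (-1)^(0+1) * minor(0,1) = 1
Entry delta = -5 - 5 = -10
Det delta = -10 * 1 = -10
New det = 0 + -10 = -10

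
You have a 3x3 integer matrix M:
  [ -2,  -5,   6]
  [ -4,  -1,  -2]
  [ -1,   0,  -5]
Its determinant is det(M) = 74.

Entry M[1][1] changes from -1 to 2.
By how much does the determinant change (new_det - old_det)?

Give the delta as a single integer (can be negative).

Answer: 48

Derivation:
Cofactor C_11 = 16
Entry delta = 2 - -1 = 3
Det delta = entry_delta * cofactor = 3 * 16 = 48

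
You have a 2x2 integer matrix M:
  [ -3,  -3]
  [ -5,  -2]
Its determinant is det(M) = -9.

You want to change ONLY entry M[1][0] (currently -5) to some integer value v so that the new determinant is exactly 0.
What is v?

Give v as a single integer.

det is linear in entry M[1][0]: det = old_det + (v - -5) * C_10
Cofactor C_10 = 3
Want det = 0: -9 + (v - -5) * 3 = 0
  (v - -5) = 9 / 3 = 3
  v = -5 + (3) = -2

Answer: -2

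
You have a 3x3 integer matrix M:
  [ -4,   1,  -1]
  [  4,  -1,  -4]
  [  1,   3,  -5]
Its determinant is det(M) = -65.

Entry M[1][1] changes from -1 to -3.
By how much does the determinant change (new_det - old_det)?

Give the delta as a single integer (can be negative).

Cofactor C_11 = 21
Entry delta = -3 - -1 = -2
Det delta = entry_delta * cofactor = -2 * 21 = -42

Answer: -42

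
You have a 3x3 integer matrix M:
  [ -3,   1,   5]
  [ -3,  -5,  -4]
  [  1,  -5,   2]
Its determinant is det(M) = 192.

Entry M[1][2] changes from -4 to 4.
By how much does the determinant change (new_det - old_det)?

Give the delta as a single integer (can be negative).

Answer: -112

Derivation:
Cofactor C_12 = -14
Entry delta = 4 - -4 = 8
Det delta = entry_delta * cofactor = 8 * -14 = -112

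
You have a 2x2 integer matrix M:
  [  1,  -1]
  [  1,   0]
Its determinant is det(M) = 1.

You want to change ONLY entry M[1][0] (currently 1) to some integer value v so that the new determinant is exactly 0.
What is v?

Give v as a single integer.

det is linear in entry M[1][0]: det = old_det + (v - 1) * C_10
Cofactor C_10 = 1
Want det = 0: 1 + (v - 1) * 1 = 0
  (v - 1) = -1 / 1 = -1
  v = 1 + (-1) = 0

Answer: 0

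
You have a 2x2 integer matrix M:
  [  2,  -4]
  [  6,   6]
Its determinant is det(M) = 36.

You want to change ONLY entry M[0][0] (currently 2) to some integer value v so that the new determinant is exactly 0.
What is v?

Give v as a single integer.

Answer: -4

Derivation:
det is linear in entry M[0][0]: det = old_det + (v - 2) * C_00
Cofactor C_00 = 6
Want det = 0: 36 + (v - 2) * 6 = 0
  (v - 2) = -36 / 6 = -6
  v = 2 + (-6) = -4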